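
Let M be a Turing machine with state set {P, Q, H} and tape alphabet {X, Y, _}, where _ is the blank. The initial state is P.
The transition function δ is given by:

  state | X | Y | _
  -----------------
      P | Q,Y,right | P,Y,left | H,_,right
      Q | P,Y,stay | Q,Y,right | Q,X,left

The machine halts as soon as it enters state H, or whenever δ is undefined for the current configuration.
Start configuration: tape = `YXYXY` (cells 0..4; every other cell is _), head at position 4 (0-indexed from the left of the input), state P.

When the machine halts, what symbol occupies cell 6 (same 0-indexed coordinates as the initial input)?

P | _YXYX[Y]__   read Y → write Y, move left, go to P
P | _YXY[X]Y__   read X → write Y, move right, go to Q
Q | _YXYY[Y]__   read Y → write Y, move right, go to Q
Q | _YXYYY[_]_   read _ → write X, move left, go to Q
Q | _YXYY[Y]X_   read Y → write Y, move right, go to Q
Q | _YXYYY[X]_   read X → write Y, move stay, go to P
P | _YXYYY[Y]_   read Y → write Y, move left, go to P
P | _YXYY[Y]Y_   read Y → write Y, move left, go to P
P | _YXY[Y]YY_   read Y → write Y, move left, go to P
P | _YX[Y]YYY_   read Y → write Y, move left, go to P
P | _Y[X]YYYY_   read X → write Y, move right, go to Q
Q | _YY[Y]YYY_   read Y → write Y, move right, go to Q
Q | _YYY[Y]YY_   read Y → write Y, move right, go to Q
Q | _YYYY[Y]Y_   read Y → write Y, move right, go to Q
Q | _YYYYY[Y]_   read Y → write Y, move right, go to Q
Q | _YYYYYY[_]   read _ → write X, move left, go to Q
Q | _YYYYY[Y]X   read Y → write Y, move right, go to Q
Q | _YYYYYY[X]   read X → write Y, move stay, go to P
P | _YYYYYY[Y]   read Y → write Y, move left, go to P
P | _YYYYY[Y]Y   read Y → write Y, move left, go to P
P | _YYYY[Y]YY   read Y → write Y, move left, go to P
P | _YYY[Y]YYY   read Y → write Y, move left, go to P
P | _YY[Y]YYYY   read Y → write Y, move left, go to P
P | _Y[Y]YYYYY   read Y → write Y, move left, go to P
P | _[Y]YYYYYY   read Y → write Y, move left, go to P
P | [_]YYYYYYY   read _ → write _, move right, go to H
H | _[Y]YYYYYY
Cell 6 holds Y when M halts.

Y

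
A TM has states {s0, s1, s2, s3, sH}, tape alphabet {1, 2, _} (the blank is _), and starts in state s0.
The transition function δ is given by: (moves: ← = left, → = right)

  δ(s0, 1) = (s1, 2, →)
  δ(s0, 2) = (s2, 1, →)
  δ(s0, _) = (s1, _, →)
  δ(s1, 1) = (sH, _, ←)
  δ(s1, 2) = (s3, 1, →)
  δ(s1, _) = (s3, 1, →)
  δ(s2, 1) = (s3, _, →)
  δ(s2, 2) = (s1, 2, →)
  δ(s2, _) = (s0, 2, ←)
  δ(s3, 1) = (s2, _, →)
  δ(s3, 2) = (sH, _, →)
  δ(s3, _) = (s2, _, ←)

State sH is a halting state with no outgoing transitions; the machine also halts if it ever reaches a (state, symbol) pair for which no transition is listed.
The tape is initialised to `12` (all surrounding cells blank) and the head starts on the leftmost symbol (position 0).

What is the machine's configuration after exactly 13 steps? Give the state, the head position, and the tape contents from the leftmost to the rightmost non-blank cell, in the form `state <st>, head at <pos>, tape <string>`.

state=s0 head=0 tape=[1]2__   (s0,1)→(s1,2,→)
state=s1 head=1 tape=2[2]__   (s1,2)→(s3,1,→)
state=s3 head=2 tape=21[_]_   (s3,_)→(s2,_,←)
state=s2 head=1 tape=2[1]__   (s2,1)→(s3,_,→)
state=s3 head=2 tape=2_[_]_   (s3,_)→(s2,_,←)
state=s2 head=1 tape=2[_]__   (s2,_)→(s0,2,←)
state=s0 head=0 tape=[2]2__   (s0,2)→(s2,1,→)
state=s2 head=1 tape=1[2]__   (s2,2)→(s1,2,→)
state=s1 head=2 tape=12[_]_   (s1,_)→(s3,1,→)
state=s3 head=3 tape=121[_]   (s3,_)→(s2,_,←)
state=s2 head=2 tape=12[1]_   (s2,1)→(s3,_,→)
state=s3 head=3 tape=12_[_]   (s3,_)→(s2,_,←)
state=s2 head=2 tape=12[_]_   (s2,_)→(s0,2,←)
state=s0 head=1 tape=1[2]2_
After 13 steps: state s0, head at 1, tape 122.

state s0, head at 1, tape 122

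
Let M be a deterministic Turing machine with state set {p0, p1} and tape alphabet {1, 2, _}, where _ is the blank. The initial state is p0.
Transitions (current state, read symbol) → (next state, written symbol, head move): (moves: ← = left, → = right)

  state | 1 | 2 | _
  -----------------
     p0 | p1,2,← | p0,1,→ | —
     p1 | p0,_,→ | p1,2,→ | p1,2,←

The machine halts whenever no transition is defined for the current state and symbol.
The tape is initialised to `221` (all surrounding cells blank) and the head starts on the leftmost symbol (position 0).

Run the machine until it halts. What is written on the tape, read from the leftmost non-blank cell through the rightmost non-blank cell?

p0 | [2]21_   read 2 → write 1, move →, go to p0
p0 | 1[2]1_   read 2 → write 1, move →, go to p0
p0 | 11[1]_   read 1 → write 2, move ←, go to p1
p1 | 1[1]2_   read 1 → write _, move →, go to p0
p0 | 1_[2]_   read 2 → write 1, move →, go to p0
p0 | 1_1[_]
The non-blank tape span at halt is 1_1.

1_1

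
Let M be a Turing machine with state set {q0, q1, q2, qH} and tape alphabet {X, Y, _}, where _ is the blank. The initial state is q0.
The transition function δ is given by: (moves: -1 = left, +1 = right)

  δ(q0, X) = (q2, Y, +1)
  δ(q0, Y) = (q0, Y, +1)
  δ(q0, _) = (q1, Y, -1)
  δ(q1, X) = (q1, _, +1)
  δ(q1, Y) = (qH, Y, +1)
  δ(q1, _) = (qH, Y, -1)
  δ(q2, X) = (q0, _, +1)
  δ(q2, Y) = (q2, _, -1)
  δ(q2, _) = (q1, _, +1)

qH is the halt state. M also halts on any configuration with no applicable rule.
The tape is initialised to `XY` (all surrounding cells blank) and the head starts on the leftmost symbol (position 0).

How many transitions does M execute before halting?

state=q0 head=0 tape=_[X]Y   (q0,X)→(q2,Y,+1)
state=q2 head=1 tape=_Y[Y]   (q2,Y)→(q2,_,-1)
state=q2 head=0 tape=_[Y]_   (q2,Y)→(q2,_,-1)
state=q2 head=-1 tape=[_]__   (q2,_)→(q1,_,+1)
state=q1 head=0 tape=_[_]_   (q1,_)→(qH,Y,-1)
state=qH head=-1 tape=[_]Y_
M halts after 5 transitions.

5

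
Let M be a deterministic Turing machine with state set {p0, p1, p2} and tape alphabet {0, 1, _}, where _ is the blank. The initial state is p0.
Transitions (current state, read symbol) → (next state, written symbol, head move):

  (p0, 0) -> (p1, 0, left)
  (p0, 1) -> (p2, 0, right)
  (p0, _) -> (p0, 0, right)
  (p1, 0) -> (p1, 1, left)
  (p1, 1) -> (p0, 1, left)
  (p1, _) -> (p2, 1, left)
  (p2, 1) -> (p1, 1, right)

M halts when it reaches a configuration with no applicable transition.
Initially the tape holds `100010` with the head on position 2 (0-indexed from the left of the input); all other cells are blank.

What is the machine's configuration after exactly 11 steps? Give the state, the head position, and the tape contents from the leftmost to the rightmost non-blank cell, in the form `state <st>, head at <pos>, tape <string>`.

p0 | ___10[0]010   read 0 → write 0, move left, go to p1
p1 | ___1[0]0010   read 0 → write 1, move left, go to p1
p1 | ___[1]10010   read 1 → write 1, move left, go to p0
p0 | __[_]110010   read _ → write 0, move right, go to p0
p0 | __0[1]10010   read 1 → write 0, move right, go to p2
p2 | __00[1]0010   read 1 → write 1, move right, go to p1
p1 | __001[0]010   read 0 → write 1, move left, go to p1
p1 | __00[1]1010   read 1 → write 1, move left, go to p0
p0 | __0[0]11010   read 0 → write 0, move left, go to p1
p1 | __[0]011010   read 0 → write 1, move left, go to p1
p1 | _[_]1011010   read _ → write 1, move left, go to p2
p2 | [_]11011010
After 11 steps: state p2, head at -3, tape 11011010.

state p2, head at -3, tape 11011010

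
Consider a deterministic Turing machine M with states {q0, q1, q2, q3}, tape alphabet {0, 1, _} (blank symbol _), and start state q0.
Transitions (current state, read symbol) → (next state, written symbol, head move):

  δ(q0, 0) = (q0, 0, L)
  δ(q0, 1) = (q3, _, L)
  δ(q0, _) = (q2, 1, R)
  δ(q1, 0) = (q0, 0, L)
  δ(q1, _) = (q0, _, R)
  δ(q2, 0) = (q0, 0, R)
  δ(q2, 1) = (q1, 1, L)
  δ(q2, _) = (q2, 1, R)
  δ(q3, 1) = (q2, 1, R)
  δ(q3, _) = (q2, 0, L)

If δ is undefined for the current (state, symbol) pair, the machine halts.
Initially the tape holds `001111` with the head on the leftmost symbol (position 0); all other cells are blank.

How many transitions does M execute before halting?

q0 | ___[0]01111   read 0 → write 0, move L, go to q0
q0 | __[_]001111   read _ → write 1, move R, go to q2
q2 | __1[0]01111   read 0 → write 0, move R, go to q0
q0 | __10[0]1111   read 0 → write 0, move L, go to q0
q0 | __1[0]01111   read 0 → write 0, move L, go to q0
q0 | __[1]001111   read 1 → write _, move L, go to q3
q3 | _[_]_001111   read _ → write 0, move L, go to q2
q2 | [_]0_001111   read _ → write 1, move R, go to q2
q2 | 1[0]_001111   read 0 → write 0, move R, go to q0
q0 | 10[_]001111   read _ → write 1, move R, go to q2
q2 | 101[0]01111   read 0 → write 0, move R, go to q0
q0 | 1010[0]1111   read 0 → write 0, move L, go to q0
q0 | 101[0]01111   read 0 → write 0, move L, go to q0
q0 | 10[1]001111   read 1 → write _, move L, go to q3
q3 | 1[0]_001111
M halts after 14 transitions.

14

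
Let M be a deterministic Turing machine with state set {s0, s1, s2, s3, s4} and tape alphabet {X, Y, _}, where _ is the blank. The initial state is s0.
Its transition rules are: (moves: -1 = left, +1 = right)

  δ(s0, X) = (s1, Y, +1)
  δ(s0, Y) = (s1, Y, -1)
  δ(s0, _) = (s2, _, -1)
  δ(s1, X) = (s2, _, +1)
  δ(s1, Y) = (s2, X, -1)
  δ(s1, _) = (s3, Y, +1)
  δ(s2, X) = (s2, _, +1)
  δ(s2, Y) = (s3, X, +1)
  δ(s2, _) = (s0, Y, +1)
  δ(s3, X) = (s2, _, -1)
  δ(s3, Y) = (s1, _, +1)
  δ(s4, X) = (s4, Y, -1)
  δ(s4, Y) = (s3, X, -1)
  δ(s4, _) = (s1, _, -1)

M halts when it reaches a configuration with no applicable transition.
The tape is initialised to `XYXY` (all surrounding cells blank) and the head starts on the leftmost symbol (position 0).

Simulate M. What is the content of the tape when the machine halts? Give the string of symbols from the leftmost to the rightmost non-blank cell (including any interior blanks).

Y_X

s0 | [X]YXY_   read X → write Y, move +1, go to s1
s1 | Y[Y]XY_   read Y → write X, move -1, go to s2
s2 | [Y]XXY_   read Y → write X, move +1, go to s3
s3 | X[X]XY_   read X → write _, move -1, go to s2
s2 | [X]_XY_   read X → write _, move +1, go to s2
s2 | _[_]XY_   read _ → write Y, move +1, go to s0
s0 | _Y[X]Y_   read X → write Y, move +1, go to s1
s1 | _YY[Y]_   read Y → write X, move -1, go to s2
s2 | _Y[Y]X_   read Y → write X, move +1, go to s3
s3 | _YX[X]_   read X → write _, move -1, go to s2
s2 | _Y[X]__   read X → write _, move +1, go to s2
s2 | _Y_[_]_   read _ → write Y, move +1, go to s0
s0 | _Y_Y[_]   read _ → write _, move -1, go to s2
s2 | _Y_[Y]_   read Y → write X, move +1, go to s3
s3 | _Y_X[_]
The non-blank tape span at halt is Y_X.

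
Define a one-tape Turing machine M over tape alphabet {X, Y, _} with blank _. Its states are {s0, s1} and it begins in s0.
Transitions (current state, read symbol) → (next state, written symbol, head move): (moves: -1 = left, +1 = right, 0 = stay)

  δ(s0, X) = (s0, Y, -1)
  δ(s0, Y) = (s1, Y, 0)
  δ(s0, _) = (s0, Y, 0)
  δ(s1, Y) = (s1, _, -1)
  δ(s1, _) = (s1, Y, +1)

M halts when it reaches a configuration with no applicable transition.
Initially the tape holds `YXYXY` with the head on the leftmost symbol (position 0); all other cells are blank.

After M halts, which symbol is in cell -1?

s0 | _[Y]XYXY   read Y → write Y, move 0, go to s1
s1 | _[Y]XYXY   read Y → write _, move -1, go to s1
s1 | [_]_XYXY   read _ → write Y, move +1, go to s1
s1 | Y[_]XYXY   read _ → write Y, move +1, go to s1
s1 | YY[X]YXY
Cell -1 holds Y when M halts.

Y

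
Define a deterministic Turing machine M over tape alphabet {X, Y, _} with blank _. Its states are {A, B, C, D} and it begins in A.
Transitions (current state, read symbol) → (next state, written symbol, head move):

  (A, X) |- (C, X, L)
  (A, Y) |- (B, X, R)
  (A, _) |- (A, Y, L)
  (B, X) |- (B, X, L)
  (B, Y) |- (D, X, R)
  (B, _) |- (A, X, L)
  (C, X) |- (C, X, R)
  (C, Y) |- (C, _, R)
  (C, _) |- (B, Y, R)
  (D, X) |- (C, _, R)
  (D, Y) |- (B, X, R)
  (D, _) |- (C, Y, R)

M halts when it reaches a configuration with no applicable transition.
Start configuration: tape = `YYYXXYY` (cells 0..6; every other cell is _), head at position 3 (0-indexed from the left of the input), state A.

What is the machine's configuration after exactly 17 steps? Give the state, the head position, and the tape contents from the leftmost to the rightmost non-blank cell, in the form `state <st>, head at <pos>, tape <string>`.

A | YYY[X]XYY__   read X → write X, move L, go to C
C | YY[Y]XXYY__   read Y → write _, move R, go to C
C | YY_[X]XYY__   read X → write X, move R, go to C
C | YY_X[X]YY__   read X → write X, move R, go to C
C | YY_XX[Y]Y__   read Y → write _, move R, go to C
C | YY_XX_[Y]__   read Y → write _, move R, go to C
C | YY_XX__[_]_   read _ → write Y, move R, go to B
B | YY_XX__Y[_]   read _ → write X, move L, go to A
A | YY_XX__[Y]X   read Y → write X, move R, go to B
B | YY_XX__X[X]   read X → write X, move L, go to B
B | YY_XX__[X]X   read X → write X, move L, go to B
B | YY_XX_[_]XX   read _ → write X, move L, go to A
A | YY_XX[_]XXX   read _ → write Y, move L, go to A
A | YY_X[X]YXXX   read X → write X, move L, go to C
C | YY_[X]XYXXX   read X → write X, move R, go to C
C | YY_X[X]YXXX   read X → write X, move R, go to C
C | YY_XX[Y]XXX   read Y → write _, move R, go to C
C | YY_XX_[X]XX
After 17 steps: state C, head at 6, tape YY_XX_XXX.

state C, head at 6, tape YY_XX_XXX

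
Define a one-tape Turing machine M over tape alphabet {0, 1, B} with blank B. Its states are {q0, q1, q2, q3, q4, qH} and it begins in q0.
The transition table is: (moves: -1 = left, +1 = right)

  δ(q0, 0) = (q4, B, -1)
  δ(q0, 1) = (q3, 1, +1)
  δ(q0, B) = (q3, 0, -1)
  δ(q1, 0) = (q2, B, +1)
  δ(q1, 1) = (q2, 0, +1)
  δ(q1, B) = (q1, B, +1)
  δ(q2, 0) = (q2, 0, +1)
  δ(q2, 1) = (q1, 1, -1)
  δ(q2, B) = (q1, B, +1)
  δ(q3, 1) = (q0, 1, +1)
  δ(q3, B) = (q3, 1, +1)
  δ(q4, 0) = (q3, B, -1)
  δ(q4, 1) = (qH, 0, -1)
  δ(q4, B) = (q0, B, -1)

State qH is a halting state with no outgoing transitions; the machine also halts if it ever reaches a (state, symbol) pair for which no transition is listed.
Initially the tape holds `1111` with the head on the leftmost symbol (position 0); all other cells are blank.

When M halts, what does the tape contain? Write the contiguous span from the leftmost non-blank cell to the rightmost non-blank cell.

state=q0 head=0 tape=[1]111B   (q0,1)→(q3,1,+1)
state=q3 head=1 tape=1[1]11B   (q3,1)→(q0,1,+1)
state=q0 head=2 tape=11[1]1B   (q0,1)→(q3,1,+1)
state=q3 head=3 tape=111[1]B   (q3,1)→(q0,1,+1)
state=q0 head=4 tape=1111[B]   (q0,B)→(q3,0,-1)
state=q3 head=3 tape=111[1]0   (q3,1)→(q0,1,+1)
state=q0 head=4 tape=1111[0]   (q0,0)→(q4,B,-1)
state=q4 head=3 tape=111[1]B   (q4,1)→(qH,0,-1)
state=qH head=2 tape=11[1]0B
The non-blank tape span at halt is 1110.

1110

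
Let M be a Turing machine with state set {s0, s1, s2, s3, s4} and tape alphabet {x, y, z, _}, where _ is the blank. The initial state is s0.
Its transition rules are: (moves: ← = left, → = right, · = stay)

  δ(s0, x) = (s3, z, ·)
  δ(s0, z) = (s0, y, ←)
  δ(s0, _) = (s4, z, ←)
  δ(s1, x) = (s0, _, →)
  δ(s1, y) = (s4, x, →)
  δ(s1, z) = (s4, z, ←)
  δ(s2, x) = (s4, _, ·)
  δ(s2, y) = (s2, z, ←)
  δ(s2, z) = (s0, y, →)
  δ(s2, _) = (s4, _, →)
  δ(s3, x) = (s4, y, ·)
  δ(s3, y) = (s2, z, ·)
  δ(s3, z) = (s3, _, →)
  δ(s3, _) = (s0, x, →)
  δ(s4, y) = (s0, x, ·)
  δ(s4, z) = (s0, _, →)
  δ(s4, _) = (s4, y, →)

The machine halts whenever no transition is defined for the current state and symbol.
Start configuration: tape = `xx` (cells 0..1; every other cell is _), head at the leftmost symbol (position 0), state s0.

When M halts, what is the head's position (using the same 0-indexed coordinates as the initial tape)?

2

s0 | [x]x__   read x → write z, move ·, go to s3
s3 | [z]x__   read z → write _, move →, go to s3
s3 | _[x]__   read x → write y, move ·, go to s4
s4 | _[y]__   read y → write x, move ·, go to s0
s0 | _[x]__   read x → write z, move ·, go to s3
s3 | _[z]__   read z → write _, move →, go to s3
s3 | __[_]_   read _ → write x, move →, go to s0
s0 | __x[_]   read _ → write z, move ←, go to s4
s4 | __[x]z
At halt the head is at cell 2.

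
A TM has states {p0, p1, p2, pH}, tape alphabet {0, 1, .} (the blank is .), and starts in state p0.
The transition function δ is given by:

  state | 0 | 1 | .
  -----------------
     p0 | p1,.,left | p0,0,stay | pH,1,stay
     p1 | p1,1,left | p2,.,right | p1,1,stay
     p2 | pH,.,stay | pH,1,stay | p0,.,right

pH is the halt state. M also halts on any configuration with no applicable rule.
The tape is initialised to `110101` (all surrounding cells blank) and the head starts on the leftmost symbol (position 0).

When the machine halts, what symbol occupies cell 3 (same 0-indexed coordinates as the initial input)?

.

p0 | .[1]10101.   read 1 → write 0, move stay, go to p0
p0 | .[0]10101.   read 0 → write ., move left, go to p1
p1 | [.].10101.   read . → write 1, move stay, go to p1
p1 | [1].10101.   read 1 → write ., move right, go to p2
p2 | .[.]10101.   read . → write ., move right, go to p0
p0 | ..[1]0101.   read 1 → write 0, move stay, go to p0
p0 | ..[0]0101.   read 0 → write ., move left, go to p1
p1 | .[.].0101.   read . → write 1, move stay, go to p1
p1 | .[1].0101.   read 1 → write ., move right, go to p2
p2 | ..[.]0101.   read . → write ., move right, go to p0
p0 | ...[0]101.   read 0 → write ., move left, go to p1
p1 | ..[.].101.   read . → write 1, move stay, go to p1
p1 | ..[1].101.   read 1 → write ., move right, go to p2
p2 | ...[.]101.   read . → write ., move right, go to p0
p0 | ....[1]01.   read 1 → write 0, move stay, go to p0
p0 | ....[0]01.   read 0 → write ., move left, go to p1
p1 | ...[.].01.   read . → write 1, move stay, go to p1
p1 | ...[1].01.   read 1 → write ., move right, go to p2
p2 | ....[.]01.   read . → write ., move right, go to p0
p0 | .....[0]1.   read 0 → write ., move left, go to p1
p1 | ....[.].1.   read . → write 1, move stay, go to p1
p1 | ....[1].1.   read 1 → write ., move right, go to p2
p2 | .....[.]1.   read . → write ., move right, go to p0
p0 | ......[1].   read 1 → write 0, move stay, go to p0
p0 | ......[0].   read 0 → write ., move left, go to p1
p1 | .....[.]..   read . → write 1, move stay, go to p1
p1 | .....[1]..   read 1 → write ., move right, go to p2
p2 | ......[.].   read . → write ., move right, go to p0
p0 | .......[.]   read . → write 1, move stay, go to pH
pH | .......[1]
Cell 3 holds . when M halts.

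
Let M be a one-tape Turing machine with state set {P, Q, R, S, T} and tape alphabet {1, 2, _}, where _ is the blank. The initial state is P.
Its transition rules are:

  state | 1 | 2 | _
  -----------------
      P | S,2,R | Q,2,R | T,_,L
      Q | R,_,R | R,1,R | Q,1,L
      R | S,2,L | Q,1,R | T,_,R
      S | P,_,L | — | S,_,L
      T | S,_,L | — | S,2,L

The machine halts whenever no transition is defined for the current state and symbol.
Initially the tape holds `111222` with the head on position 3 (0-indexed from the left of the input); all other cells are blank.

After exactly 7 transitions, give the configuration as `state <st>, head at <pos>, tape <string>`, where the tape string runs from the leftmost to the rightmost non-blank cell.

state=P head=3 tape=111[2]22_   (P,2)→(Q,2,R)
state=Q head=4 tape=1112[2]2_   (Q,2)→(R,1,R)
state=R head=5 tape=11121[2]_   (R,2)→(Q,1,R)
state=Q head=6 tape=111211[_]   (Q,_)→(Q,1,L)
state=Q head=5 tape=11121[1]1   (Q,1)→(R,_,R)
state=R head=6 tape=11121_[1]   (R,1)→(S,2,L)
state=S head=5 tape=11121[_]2   (S,_)→(S,_,L)
state=S head=4 tape=1112[1]_2
After 7 steps: state S, head at 4, tape 11121_2.

state S, head at 4, tape 11121_2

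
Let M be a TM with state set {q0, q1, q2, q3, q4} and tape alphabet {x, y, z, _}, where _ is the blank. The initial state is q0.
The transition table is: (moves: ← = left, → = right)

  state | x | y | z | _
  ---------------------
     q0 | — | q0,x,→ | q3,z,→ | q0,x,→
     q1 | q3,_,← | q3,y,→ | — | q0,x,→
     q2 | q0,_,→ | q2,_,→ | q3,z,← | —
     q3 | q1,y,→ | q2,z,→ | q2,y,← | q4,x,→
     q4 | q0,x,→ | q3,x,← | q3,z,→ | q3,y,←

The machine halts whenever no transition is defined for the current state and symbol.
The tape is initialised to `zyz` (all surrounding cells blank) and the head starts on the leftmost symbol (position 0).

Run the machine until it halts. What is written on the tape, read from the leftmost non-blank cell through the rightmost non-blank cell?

yzyz

state=q0 head=0 tape=_[z]yz   (q0,z)→(q3,z,→)
state=q3 head=1 tape=_z[y]z   (q3,y)→(q2,z,→)
state=q2 head=2 tape=_zz[z]   (q2,z)→(q3,z,←)
state=q3 head=1 tape=_z[z]z   (q3,z)→(q2,y,←)
state=q2 head=0 tape=_[z]yz   (q2,z)→(q3,z,←)
state=q3 head=-1 tape=[_]zyz   (q3,_)→(q4,x,→)
state=q4 head=0 tape=x[z]yz   (q4,z)→(q3,z,→)
state=q3 head=1 tape=xz[y]z   (q3,y)→(q2,z,→)
state=q2 head=2 tape=xzz[z]   (q2,z)→(q3,z,←)
state=q3 head=1 tape=xz[z]z   (q3,z)→(q2,y,←)
state=q2 head=0 tape=x[z]yz   (q2,z)→(q3,z,←)
state=q3 head=-1 tape=[x]zyz   (q3,x)→(q1,y,→)
state=q1 head=0 tape=y[z]yz
The non-blank tape span at halt is yzyz.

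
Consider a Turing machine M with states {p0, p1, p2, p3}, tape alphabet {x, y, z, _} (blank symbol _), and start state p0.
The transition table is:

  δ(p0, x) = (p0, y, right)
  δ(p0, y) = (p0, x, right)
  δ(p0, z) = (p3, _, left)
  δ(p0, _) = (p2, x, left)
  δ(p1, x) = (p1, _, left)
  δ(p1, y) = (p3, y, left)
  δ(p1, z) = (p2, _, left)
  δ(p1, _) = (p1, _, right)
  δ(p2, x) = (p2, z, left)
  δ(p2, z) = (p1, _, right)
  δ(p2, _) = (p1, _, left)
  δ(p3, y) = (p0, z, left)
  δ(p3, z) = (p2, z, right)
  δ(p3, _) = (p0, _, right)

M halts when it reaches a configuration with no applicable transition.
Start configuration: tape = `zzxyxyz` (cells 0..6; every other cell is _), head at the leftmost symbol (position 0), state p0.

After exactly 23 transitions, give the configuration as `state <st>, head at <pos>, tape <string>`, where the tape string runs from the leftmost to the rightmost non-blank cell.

state=p0 head=0 tape=__[z]zxyxyz   (p0,z)→(p3,_,left)
state=p3 head=-1 tape=_[_]_zxyxyz   (p3,_)→(p0,_,right)
state=p0 head=0 tape=__[_]zxyxyz   (p0,_)→(p2,x,left)
state=p2 head=-1 tape=_[_]xzxyxyz   (p2,_)→(p1,_,left)
state=p1 head=-2 tape=[_]_xzxyxyz   (p1,_)→(p1,_,right)
state=p1 head=-1 tape=_[_]xzxyxyz   (p1,_)→(p1,_,right)
state=p1 head=0 tape=__[x]zxyxyz   (p1,x)→(p1,_,left)
state=p1 head=-1 tape=_[_]_zxyxyz   (p1,_)→(p1,_,right)
state=p1 head=0 tape=__[_]zxyxyz   (p1,_)→(p1,_,right)
state=p1 head=1 tape=___[z]xyxyz   (p1,z)→(p2,_,left)
state=p2 head=0 tape=__[_]_xyxyz   (p2,_)→(p1,_,left)
state=p1 head=-1 tape=_[_]__xyxyz   (p1,_)→(p1,_,right)
state=p1 head=0 tape=__[_]_xyxyz   (p1,_)→(p1,_,right)
state=p1 head=1 tape=___[_]xyxyz   (p1,_)→(p1,_,right)
state=p1 head=2 tape=____[x]yxyz   (p1,x)→(p1,_,left)
state=p1 head=1 tape=___[_]_yxyz   (p1,_)→(p1,_,right)
state=p1 head=2 tape=____[_]yxyz   (p1,_)→(p1,_,right)
state=p1 head=3 tape=_____[y]xyz   (p1,y)→(p3,y,left)
state=p3 head=2 tape=____[_]yxyz   (p3,_)→(p0,_,right)
state=p0 head=3 tape=_____[y]xyz   (p0,y)→(p0,x,right)
state=p0 head=4 tape=_____x[x]yz   (p0,x)→(p0,y,right)
state=p0 head=5 tape=_____xy[y]z   (p0,y)→(p0,x,right)
state=p0 head=6 tape=_____xyx[z]   (p0,z)→(p3,_,left)
state=p3 head=5 tape=_____xy[x]_
After 23 steps: state p3, head at 5, tape xyx.

state p3, head at 5, tape xyx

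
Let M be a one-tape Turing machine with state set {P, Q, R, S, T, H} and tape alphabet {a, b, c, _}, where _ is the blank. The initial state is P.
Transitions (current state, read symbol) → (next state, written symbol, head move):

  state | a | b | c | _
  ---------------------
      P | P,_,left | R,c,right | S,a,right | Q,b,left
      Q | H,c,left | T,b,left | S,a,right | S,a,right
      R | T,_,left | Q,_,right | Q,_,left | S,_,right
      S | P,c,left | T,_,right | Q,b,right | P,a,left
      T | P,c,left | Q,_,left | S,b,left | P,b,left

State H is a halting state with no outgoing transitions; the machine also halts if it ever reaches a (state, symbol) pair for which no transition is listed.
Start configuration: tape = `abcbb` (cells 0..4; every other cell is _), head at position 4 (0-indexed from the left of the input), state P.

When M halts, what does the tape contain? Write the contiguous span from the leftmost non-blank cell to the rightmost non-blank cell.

abcbcbc

state=P head=4 tape=abcb[b]__   (P,b)→(R,c,right)
state=R head=5 tape=abcbc[_]_   (R,_)→(S,_,right)
state=S head=6 tape=abcbc_[_]   (S,_)→(P,a,left)
state=P head=5 tape=abcbc[_]a   (P,_)→(Q,b,left)
state=Q head=4 tape=abcb[c]ba   (Q,c)→(S,a,right)
state=S head=5 tape=abcba[b]a   (S,b)→(T,_,right)
state=T head=6 tape=abcba_[a]   (T,a)→(P,c,left)
state=P head=5 tape=abcba[_]c   (P,_)→(Q,b,left)
state=Q head=4 tape=abcb[a]bc   (Q,a)→(H,c,left)
state=H head=3 tape=abc[b]cbc
The non-blank tape span at halt is abcbcbc.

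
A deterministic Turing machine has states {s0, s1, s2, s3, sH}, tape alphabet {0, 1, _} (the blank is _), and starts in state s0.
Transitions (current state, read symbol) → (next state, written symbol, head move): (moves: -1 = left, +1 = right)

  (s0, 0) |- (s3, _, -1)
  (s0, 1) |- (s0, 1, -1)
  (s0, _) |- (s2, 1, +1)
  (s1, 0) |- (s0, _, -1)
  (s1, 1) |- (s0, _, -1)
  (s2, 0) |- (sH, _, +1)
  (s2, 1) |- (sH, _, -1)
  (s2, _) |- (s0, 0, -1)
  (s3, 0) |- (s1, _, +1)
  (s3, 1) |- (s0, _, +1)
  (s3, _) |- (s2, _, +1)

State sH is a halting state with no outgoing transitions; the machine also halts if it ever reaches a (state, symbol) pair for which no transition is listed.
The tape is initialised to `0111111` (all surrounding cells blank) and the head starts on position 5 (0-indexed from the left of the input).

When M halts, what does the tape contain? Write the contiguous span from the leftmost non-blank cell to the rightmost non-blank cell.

state=s0 head=5 tape=_01111[1]1   (s0,1)→(s0,1,-1)
state=s0 head=4 tape=_0111[1]11   (s0,1)→(s0,1,-1)
state=s0 head=3 tape=_011[1]111   (s0,1)→(s0,1,-1)
state=s0 head=2 tape=_01[1]1111   (s0,1)→(s0,1,-1)
state=s0 head=1 tape=_0[1]11111   (s0,1)→(s0,1,-1)
state=s0 head=0 tape=_[0]111111   (s0,0)→(s3,_,-1)
state=s3 head=-1 tape=[_]_111111   (s3,_)→(s2,_,+1)
state=s2 head=0 tape=_[_]111111   (s2,_)→(s0,0,-1)
state=s0 head=-1 tape=[_]0111111   (s0,_)→(s2,1,+1)
state=s2 head=0 tape=1[0]111111   (s2,0)→(sH,_,+1)
state=sH head=1 tape=1_[1]11111
The non-blank tape span at halt is 1_111111.

1_111111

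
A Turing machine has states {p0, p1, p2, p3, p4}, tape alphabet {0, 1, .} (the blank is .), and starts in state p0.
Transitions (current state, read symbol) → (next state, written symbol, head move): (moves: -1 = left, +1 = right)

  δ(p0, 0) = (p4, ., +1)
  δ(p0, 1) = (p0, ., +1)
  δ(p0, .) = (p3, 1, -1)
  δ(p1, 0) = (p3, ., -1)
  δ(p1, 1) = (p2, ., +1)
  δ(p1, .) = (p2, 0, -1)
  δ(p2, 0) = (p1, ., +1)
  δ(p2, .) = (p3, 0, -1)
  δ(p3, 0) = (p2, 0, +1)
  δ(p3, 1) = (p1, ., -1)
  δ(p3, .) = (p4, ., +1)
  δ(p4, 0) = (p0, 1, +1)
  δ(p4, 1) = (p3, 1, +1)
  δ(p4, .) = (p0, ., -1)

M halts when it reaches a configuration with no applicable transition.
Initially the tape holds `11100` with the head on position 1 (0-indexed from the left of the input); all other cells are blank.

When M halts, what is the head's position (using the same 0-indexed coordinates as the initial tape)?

0

p0 | 1[1]100.   read 1 → write ., move +1, go to p0
p0 | 1.[1]00.   read 1 → write ., move +1, go to p0
p0 | 1..[0]0.   read 0 → write ., move +1, go to p4
p4 | 1...[0].   read 0 → write 1, move +1, go to p0
p0 | 1...1[.]   read . → write 1, move -1, go to p3
p3 | 1...[1]1   read 1 → write ., move -1, go to p1
p1 | 1..[.].1   read . → write 0, move -1, go to p2
p2 | 1.[.]0.1   read . → write 0, move -1, go to p3
p3 | 1[.]00.1   read . → write ., move +1, go to p4
p4 | 1.[0]0.1   read 0 → write 1, move +1, go to p0
p0 | 1.1[0].1   read 0 → write ., move +1, go to p4
p4 | 1.1.[.]1   read . → write ., move -1, go to p0
p0 | 1.1[.].1   read . → write 1, move -1, go to p3
p3 | 1.[1]1.1   read 1 → write ., move -1, go to p1
p1 | 1[.].1.1   read . → write 0, move -1, go to p2
p2 | [1]0.1.1
At halt the head is at cell 0.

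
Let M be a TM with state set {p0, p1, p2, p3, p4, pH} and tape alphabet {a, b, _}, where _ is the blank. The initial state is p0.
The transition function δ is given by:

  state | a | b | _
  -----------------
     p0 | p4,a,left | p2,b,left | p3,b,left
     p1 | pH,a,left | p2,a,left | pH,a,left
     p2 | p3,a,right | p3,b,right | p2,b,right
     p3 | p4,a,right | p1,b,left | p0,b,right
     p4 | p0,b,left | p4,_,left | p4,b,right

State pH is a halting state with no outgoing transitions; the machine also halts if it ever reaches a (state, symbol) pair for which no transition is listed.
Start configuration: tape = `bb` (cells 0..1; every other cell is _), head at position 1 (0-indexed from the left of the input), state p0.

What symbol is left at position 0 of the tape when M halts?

a

p0 | _b[b]   read b → write b, move left, go to p2
p2 | _[b]b   read b → write b, move right, go to p3
p3 | _b[b]   read b → write b, move left, go to p1
p1 | _[b]b   read b → write a, move left, go to p2
p2 | [_]ab   read _ → write b, move right, go to p2
p2 | b[a]b   read a → write a, move right, go to p3
p3 | ba[b]   read b → write b, move left, go to p1
p1 | b[a]b   read a → write a, move left, go to pH
pH | [b]ab
Cell 0 holds a when M halts.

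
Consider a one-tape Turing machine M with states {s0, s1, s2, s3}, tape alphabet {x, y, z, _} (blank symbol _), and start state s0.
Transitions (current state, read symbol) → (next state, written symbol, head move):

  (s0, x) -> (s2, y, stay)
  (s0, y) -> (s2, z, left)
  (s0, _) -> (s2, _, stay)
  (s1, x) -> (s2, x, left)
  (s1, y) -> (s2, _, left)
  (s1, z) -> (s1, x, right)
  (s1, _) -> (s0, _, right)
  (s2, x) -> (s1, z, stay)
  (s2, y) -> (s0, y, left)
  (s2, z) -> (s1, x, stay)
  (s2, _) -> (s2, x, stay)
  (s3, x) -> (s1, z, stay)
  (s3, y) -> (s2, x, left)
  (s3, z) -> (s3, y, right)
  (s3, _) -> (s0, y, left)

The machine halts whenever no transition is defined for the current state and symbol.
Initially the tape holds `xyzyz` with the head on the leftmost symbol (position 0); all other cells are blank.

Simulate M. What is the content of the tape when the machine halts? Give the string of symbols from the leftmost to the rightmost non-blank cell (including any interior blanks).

s0 | _[x]yzyz   read x → write y, move stay, go to s2
s2 | _[y]yzyz   read y → write y, move left, go to s0
s0 | [_]yyzyz   read _ → write _, move stay, go to s2
s2 | [_]yyzyz   read _ → write x, move stay, go to s2
s2 | [x]yyzyz   read x → write z, move stay, go to s1
s1 | [z]yyzyz   read z → write x, move right, go to s1
s1 | x[y]yzyz   read y → write _, move left, go to s2
s2 | [x]_yzyz   read x → write z, move stay, go to s1
s1 | [z]_yzyz   read z → write x, move right, go to s1
s1 | x[_]yzyz   read _ → write _, move right, go to s0
s0 | x_[y]zyz   read y → write z, move left, go to s2
s2 | x[_]zzyz   read _ → write x, move stay, go to s2
s2 | x[x]zzyz   read x → write z, move stay, go to s1
s1 | x[z]zzyz   read z → write x, move right, go to s1
s1 | xx[z]zyz   read z → write x, move right, go to s1
s1 | xxx[z]yz   read z → write x, move right, go to s1
s1 | xxxx[y]z   read y → write _, move left, go to s2
s2 | xxx[x]_z   read x → write z, move stay, go to s1
s1 | xxx[z]_z   read z → write x, move right, go to s1
s1 | xxxx[_]z   read _ → write _, move right, go to s0
s0 | xxxx_[z]
The non-blank tape span at halt is xxxx_z.

xxxx_z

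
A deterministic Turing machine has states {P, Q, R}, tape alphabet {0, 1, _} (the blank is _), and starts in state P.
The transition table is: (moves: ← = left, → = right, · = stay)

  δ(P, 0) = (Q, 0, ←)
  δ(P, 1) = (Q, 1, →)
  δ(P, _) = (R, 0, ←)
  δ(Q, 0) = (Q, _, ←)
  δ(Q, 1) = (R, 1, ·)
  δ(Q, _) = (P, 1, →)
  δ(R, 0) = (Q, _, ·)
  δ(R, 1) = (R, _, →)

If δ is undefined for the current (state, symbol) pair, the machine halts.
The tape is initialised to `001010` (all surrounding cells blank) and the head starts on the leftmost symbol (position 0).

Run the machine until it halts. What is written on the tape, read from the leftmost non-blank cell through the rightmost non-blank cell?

1__10

P | _[0]01010   read 0 → write 0, move ←, go to Q
Q | [_]001010   read _ → write 1, move →, go to P
P | 1[0]01010   read 0 → write 0, move ←, go to Q
Q | [1]001010   read 1 → write 1, move ·, go to R
R | [1]001010   read 1 → write _, move →, go to R
R | _[0]01010   read 0 → write _, move ·, go to Q
Q | _[_]01010   read _ → write 1, move →, go to P
P | _1[0]1010   read 0 → write 0, move ←, go to Q
Q | _[1]01010   read 1 → write 1, move ·, go to R
R | _[1]01010   read 1 → write _, move →, go to R
R | __[0]1010   read 0 → write _, move ·, go to Q
Q | __[_]1010   read _ → write 1, move →, go to P
P | __1[1]010   read 1 → write 1, move →, go to Q
Q | __11[0]10   read 0 → write _, move ←, go to Q
Q | __1[1]_10   read 1 → write 1, move ·, go to R
R | __1[1]_10   read 1 → write _, move →, go to R
R | __1_[_]10
The non-blank tape span at halt is 1__10.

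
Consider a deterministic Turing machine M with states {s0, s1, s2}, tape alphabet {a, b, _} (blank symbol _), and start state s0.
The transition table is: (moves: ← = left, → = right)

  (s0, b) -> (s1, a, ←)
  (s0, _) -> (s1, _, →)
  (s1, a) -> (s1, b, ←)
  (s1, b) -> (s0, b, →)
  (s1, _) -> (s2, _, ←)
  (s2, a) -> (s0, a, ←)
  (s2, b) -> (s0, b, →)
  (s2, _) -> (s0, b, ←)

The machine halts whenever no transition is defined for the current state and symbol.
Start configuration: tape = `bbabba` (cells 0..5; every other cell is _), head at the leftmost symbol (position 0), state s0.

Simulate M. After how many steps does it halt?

s0 | ___[b]babba   read b → write a, move ←, go to s1
s1 | __[_]ababba   read _ → write _, move ←, go to s2
s2 | _[_]_ababba   read _ → write b, move ←, go to s0
s0 | [_]b_ababba   read _ → write _, move →, go to s1
s1 | _[b]_ababba   read b → write b, move →, go to s0
s0 | _b[_]ababba   read _ → write _, move →, go to s1
s1 | _b_[a]babba   read a → write b, move ←, go to s1
s1 | _b[_]bbabba   read _ → write _, move ←, go to s2
s2 | _[b]_bbabba   read b → write b, move →, go to s0
s0 | _b[_]bbabba   read _ → write _, move →, go to s1
s1 | _b_[b]babba   read b → write b, move →, go to s0
s0 | _b_b[b]abba   read b → write a, move ←, go to s1
s1 | _b_[b]aabba   read b → write b, move →, go to s0
s0 | _b_b[a]abba
M halts after 13 transitions.

13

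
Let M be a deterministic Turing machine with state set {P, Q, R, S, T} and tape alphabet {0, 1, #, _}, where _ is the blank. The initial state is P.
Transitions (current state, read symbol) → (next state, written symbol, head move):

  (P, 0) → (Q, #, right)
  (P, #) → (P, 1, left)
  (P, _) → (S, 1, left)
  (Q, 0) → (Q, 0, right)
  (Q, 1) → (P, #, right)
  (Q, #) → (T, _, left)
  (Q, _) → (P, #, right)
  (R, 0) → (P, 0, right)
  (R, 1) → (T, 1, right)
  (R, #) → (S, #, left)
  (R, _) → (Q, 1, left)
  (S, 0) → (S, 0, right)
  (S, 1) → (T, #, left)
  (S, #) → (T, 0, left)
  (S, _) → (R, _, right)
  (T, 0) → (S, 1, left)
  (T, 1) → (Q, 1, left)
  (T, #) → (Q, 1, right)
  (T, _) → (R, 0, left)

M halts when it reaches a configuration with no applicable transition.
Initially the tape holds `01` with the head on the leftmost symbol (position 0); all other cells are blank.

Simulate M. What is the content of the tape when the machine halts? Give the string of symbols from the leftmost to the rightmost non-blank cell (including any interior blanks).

state=P head=0 tape=___[0]1__   (P,0)→(Q,#,right)
state=Q head=1 tape=___#[1]__   (Q,1)→(P,#,right)
state=P head=2 tape=___##[_]_   (P,_)→(S,1,left)
state=S head=1 tape=___#[#]1_   (S,#)→(T,0,left)
state=T head=0 tape=___[#]01_   (T,#)→(Q,1,right)
state=Q head=1 tape=___1[0]1_   (Q,0)→(Q,0,right)
state=Q head=2 tape=___10[1]_   (Q,1)→(P,#,right)
state=P head=3 tape=___10#[_]   (P,_)→(S,1,left)
state=S head=2 tape=___10[#]1   (S,#)→(T,0,left)
state=T head=1 tape=___1[0]01   (T,0)→(S,1,left)
state=S head=0 tape=___[1]101   (S,1)→(T,#,left)
state=T head=-1 tape=__[_]#101   (T,_)→(R,0,left)
state=R head=-2 tape=_[_]0#101   (R,_)→(Q,1,left)
state=Q head=-3 tape=[_]10#101   (Q,_)→(P,#,right)
state=P head=-2 tape=#[1]0#101
The non-blank tape span at halt is #10#101.

#10#101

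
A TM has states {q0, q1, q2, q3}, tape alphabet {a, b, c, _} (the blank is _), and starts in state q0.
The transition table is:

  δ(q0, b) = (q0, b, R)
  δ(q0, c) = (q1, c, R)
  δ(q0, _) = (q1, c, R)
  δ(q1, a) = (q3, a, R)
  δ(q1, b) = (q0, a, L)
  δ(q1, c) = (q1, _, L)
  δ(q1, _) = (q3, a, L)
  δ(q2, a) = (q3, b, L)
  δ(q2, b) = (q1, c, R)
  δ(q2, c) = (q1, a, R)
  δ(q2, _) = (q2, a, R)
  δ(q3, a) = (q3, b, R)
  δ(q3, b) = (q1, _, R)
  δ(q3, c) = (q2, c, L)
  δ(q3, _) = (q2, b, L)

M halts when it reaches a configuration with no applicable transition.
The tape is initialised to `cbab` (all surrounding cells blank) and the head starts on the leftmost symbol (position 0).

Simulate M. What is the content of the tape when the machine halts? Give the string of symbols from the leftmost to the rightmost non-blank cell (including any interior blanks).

aaacbcbb

state=q0 head=0 tape=_[c]bab___   (q0,c)→(q1,c,R)
state=q1 head=1 tape=_c[b]ab___   (q1,b)→(q0,a,L)
state=q0 head=0 tape=_[c]aab___   (q0,c)→(q1,c,R)
state=q1 head=1 tape=_c[a]ab___   (q1,a)→(q3,a,R)
state=q3 head=2 tape=_ca[a]b___   (q3,a)→(q3,b,R)
state=q3 head=3 tape=_cab[b]___   (q3,b)→(q1,_,R)
state=q1 head=4 tape=_cab_[_]__   (q1,_)→(q3,a,L)
state=q3 head=3 tape=_cab[_]a__   (q3,_)→(q2,b,L)
state=q2 head=2 tape=_ca[b]ba__   (q2,b)→(q1,c,R)
state=q1 head=3 tape=_cac[b]a__   (q1,b)→(q0,a,L)
state=q0 head=2 tape=_ca[c]aa__   (q0,c)→(q1,c,R)
state=q1 head=3 tape=_cac[a]a__   (q1,a)→(q3,a,R)
state=q3 head=4 tape=_caca[a]__   (q3,a)→(q3,b,R)
state=q3 head=5 tape=_cacab[_]_   (q3,_)→(q2,b,L)
state=q2 head=4 tape=_caca[b]b_   (q2,b)→(q1,c,R)
state=q1 head=5 tape=_cacac[b]_   (q1,b)→(q0,a,L)
state=q0 head=4 tape=_caca[c]a_   (q0,c)→(q1,c,R)
state=q1 head=5 tape=_cacac[a]_   (q1,a)→(q3,a,R)
state=q3 head=6 tape=_cacaca[_]   (q3,_)→(q2,b,L)
state=q2 head=5 tape=_cacac[a]b   (q2,a)→(q3,b,L)
state=q3 head=4 tape=_caca[c]bb   (q3,c)→(q2,c,L)
state=q2 head=3 tape=_cac[a]cbb   (q2,a)→(q3,b,L)
state=q3 head=2 tape=_ca[c]bcbb   (q3,c)→(q2,c,L)
state=q2 head=1 tape=_c[a]cbcbb   (q2,a)→(q3,b,L)
state=q3 head=0 tape=_[c]bcbcbb   (q3,c)→(q2,c,L)
state=q2 head=-1 tape=[_]cbcbcbb   (q2,_)→(q2,a,R)
state=q2 head=0 tape=a[c]bcbcbb   (q2,c)→(q1,a,R)
state=q1 head=1 tape=aa[b]cbcbb   (q1,b)→(q0,a,L)
state=q0 head=0 tape=a[a]acbcbb
The non-blank tape span at halt is aaacbcbb.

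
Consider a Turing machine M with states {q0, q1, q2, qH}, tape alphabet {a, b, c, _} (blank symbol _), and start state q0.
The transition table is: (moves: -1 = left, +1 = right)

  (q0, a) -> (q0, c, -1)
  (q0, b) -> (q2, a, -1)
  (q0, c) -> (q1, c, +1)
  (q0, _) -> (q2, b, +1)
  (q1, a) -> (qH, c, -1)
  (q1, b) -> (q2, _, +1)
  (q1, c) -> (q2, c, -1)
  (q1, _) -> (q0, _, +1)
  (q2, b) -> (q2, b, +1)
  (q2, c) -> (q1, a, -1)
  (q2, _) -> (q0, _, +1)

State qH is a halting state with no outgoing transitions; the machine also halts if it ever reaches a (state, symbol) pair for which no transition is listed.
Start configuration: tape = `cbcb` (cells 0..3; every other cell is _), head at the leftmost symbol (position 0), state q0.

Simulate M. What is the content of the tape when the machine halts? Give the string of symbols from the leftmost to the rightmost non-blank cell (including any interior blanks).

q0 | [c]bcb   read c → write c, move +1, go to q1
q1 | c[b]cb   read b → write _, move +1, go to q2
q2 | c_[c]b   read c → write a, move -1, go to q1
q1 | c[_]ab   read _ → write _, move +1, go to q0
q0 | c_[a]b   read a → write c, move -1, go to q0
q0 | c[_]cb   read _ → write b, move +1, go to q2
q2 | cb[c]b   read c → write a, move -1, go to q1
q1 | c[b]ab   read b → write _, move +1, go to q2
q2 | c_[a]b
The non-blank tape span at halt is c_ab.

c_ab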